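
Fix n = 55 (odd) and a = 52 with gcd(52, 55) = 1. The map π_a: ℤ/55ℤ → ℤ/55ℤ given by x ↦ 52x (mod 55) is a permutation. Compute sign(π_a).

Orbit of 2 under x↦52x: [2, 49, 18, 1, 52, 9, 28]… (length divides ord_55(52)).
The orbit structure of x ↦ 52x mod 55: 5 orbits of sizes [20, 20, 10, 4, 1].
With 5 cycles on 55 points, sign = (−1)^{55−5} = +1.
Check: (52/55) = +1 by Zolotarev.

+1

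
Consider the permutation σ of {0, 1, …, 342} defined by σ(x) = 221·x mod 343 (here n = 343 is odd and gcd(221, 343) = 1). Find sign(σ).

Trace 151: π^k(151) = [151, 100, 148, 123, 86, 141, 291] for k=0..6.
Cycle lengths of π_221 on ℤ/343ℤ: [147, 147, 21, 21, 3, 3, 1]; 7 cycles in total.
Σ(ℓ_i−1) = 343−7 = 336; sign = (−1)^336 = +1.
Zolotarev: (221|343) = +1, matching the cycle-count sign.

+1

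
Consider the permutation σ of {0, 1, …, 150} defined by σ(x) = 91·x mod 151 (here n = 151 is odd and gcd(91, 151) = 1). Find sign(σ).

Trace 98: π^k(98) = [98, 9, 64, 86, 125, 50, 20] for k=0..6.
Cycle lengths of π_91 on ℤ/151ℤ: [25, 25, 25, 25, 25, 25, 1]; 7 cycles in total.
With 7 cycles on 151 points, sign = (−1)^{151−7} = +1.
Via Zolotarev, sign(π_{91}) = (91|151) = +1.

+1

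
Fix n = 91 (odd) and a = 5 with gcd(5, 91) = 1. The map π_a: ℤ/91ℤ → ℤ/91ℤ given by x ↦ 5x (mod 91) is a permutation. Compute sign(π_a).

Orbit of 34 under x↦5x: [34, 79, 31, 64, 47, 53, 83]… (length divides ord_91(5)).
11 cycles of lengths [12, 12, 12, 12, 12, 12, 6, 4, 4, 4, 1].
sign(π) = (−1)^{n − #cycles} = (−1)^{91−11} = (−1)^80 = +1.
Zolotarev: (5|91) = +1, matching the cycle-count sign.

+1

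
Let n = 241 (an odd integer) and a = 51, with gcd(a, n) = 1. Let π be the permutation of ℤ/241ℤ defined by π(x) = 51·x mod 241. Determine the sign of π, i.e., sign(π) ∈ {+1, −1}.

-1

Orbit of 203 under x↦51x: [203, 231, 213, 18, 195, 64, 131]… (length divides ord_241(51)).
The orbit structure of x ↦ 51x mod 241: 2 orbits of sizes [240, 1].
With 2 cycles on 241 points, sign = (−1)^{241−2} = -1.
(51|241)_J = -1 (Zolotarev's lemma cross-check).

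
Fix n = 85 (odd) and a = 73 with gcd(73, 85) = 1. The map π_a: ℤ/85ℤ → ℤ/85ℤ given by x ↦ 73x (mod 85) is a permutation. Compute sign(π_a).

Trace 81: π^k(81) = [81, 48, 19, 27, 16, 63, 9] for k=0..6.
The orbit structure of x ↦ 73x mod 85: 7 orbits of sizes [16, 16, 16, 16, 16, 4, 1].
85 − 7 = 78 transpositions; sign(π) = (−1)^78 = +1.
Zolotarev: (73|85) = +1, matching the cycle-count sign.

+1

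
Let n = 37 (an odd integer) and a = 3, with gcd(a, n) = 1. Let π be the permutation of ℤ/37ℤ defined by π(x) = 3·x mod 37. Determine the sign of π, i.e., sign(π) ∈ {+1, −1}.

Trace 33: π^k(33) = [33, 25, 1, 3, 9, 27, 7] for k=0..6.
π_3 has 3 disjoint cycles with lengths [18, 18, 1] on {0,…,36}.
Σ(ℓ_i−1) = 37−3 = 34; sign = (−1)^34 = +1.

+1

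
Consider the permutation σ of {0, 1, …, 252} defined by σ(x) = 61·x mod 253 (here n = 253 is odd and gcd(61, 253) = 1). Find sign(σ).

Trace 70: π^k(70) = [70, 222, 133, 17, 25, 7, 174] for k=0..6.
Decompose π into cycles: lengths [110, 110, 22, 10, 1] (5 cycles, including the fixed point 0).
n − c = 253 − 5 = 248; sign = (−1)^248 = +1.

+1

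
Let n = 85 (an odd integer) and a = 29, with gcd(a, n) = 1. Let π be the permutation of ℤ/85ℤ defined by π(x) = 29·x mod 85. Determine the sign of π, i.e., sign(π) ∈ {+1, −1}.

Orbit of 21 under x↦29x: [21, 14, 66, 44, 1, 29, 76]… (length divides ord_85(29)).
8 cycles of lengths [16, 16, 16, 16, 16, 2, 2, 1].
8 cycles on 85: each ℓ→(−1)^(ℓ−1), product (−1)^77 = -1.
Check: (29/85) = -1 by Zolotarev.

-1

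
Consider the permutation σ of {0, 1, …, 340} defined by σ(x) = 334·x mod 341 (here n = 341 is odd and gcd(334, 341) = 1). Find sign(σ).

-1

Orbit of 243 under x↦334x: [243, 4, 313, 196, 333, 56, 290]… (length divides ord_341(334)).
π_334 has 14 disjoint cycles with lengths [30, 30, 30, 30, 30, 30, 30, 30, 30, 30, 30, 5, 5, 1] on {0,…,340}.
341 − 14 = 327 transpositions; sign(π) = (−1)^327 = -1.
Zolotarev: (334|341) = -1, matching the cycle-count sign.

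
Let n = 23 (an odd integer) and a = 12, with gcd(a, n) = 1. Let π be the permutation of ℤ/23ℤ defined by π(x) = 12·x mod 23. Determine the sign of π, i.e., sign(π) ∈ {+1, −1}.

+1

Orbit of 2 under x↦12x: [2, 1, 12, 6, 3, 13, 18]… (length divides ord_23(12)).
Cycle lengths of π_12 on ℤ/23ℤ: [11, 11, 1]; 3 cycles in total.
Σ(ℓ_i−1) = 23−3 = 20; sign = (−1)^20 = +1.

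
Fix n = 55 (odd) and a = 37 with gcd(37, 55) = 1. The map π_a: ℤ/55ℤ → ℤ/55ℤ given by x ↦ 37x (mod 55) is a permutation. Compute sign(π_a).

-1

Orbit of 53 under x↦37x: [53, 36, 12, 4, 38, 31, 47]… (length divides ord_55(37)).
Cycle type of π: 20×2 + 5×2 + 4 + 1; total 6 cycles.
n − c = 55 − 6 = 49; sign = (−1)^49 = -1.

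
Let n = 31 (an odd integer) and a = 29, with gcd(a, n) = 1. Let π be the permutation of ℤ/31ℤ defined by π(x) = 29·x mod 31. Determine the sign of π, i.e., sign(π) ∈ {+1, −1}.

Start at x=30: 30 → 2 → 27 → 8 → 15 → 1 → 29 → … (one orbit).
The orbit structure of x ↦ 29x mod 31: 4 orbits of sizes [10, 10, 10, 1].
31 − 4 = 27 transpositions; sign(π) = (−1)^27 = -1.

-1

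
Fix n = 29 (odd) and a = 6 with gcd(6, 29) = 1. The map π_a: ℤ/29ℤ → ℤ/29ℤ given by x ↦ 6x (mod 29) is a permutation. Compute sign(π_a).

Orbit of 28 under x↦6x: [28, 23, 22, 16, 9, 25, 5]… (length divides ord_29(6)).
π_6 has 3 disjoint cycles with lengths [14, 14, 1] on {0,…,28}.
3 cycles on 29: each ℓ→(−1)^(ℓ−1), product (−1)^26 = +1.
Check: (6/29) = +1 by Zolotarev.

+1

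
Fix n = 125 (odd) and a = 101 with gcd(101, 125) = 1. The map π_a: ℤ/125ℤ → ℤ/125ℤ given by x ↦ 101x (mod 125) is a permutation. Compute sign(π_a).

Trace 76: π^k(76) = [76, 51, 26, 1, 101] for k=0..4.
45 cycles of lengths [5, 5, 5, 5, 5, 5, 5, 5, 5, 5, 5, 5, 5, 5, 5, 5, 5, 5, 5, 5, 1, 1, 1, 1, 1, 1, 1, 1, 1, 1, 1, 1, 1, 1, 1, 1, 1, 1, 1, 1, 1, 1, 1, 1, 1].
45 cycles on 125: each ℓ→(−1)^(ℓ−1), product (−1)^80 = +1.
Zolotarev: (101|125) = +1, matching the cycle-count sign.

+1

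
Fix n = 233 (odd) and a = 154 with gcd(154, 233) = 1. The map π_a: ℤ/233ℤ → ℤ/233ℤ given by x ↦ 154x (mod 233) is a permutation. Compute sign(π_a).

Trace 208: π^k(208) = [208, 111, 85, 42, 177, 230, 4] for k=0..6.
2 cycles of lengths [232, 1].
sign(π) = (−1)^{n − #cycles} = (−1)^{233−2} = (−1)^231 = -1.
Zolotarev: (154|233) = -1, matching the cycle-count sign.

-1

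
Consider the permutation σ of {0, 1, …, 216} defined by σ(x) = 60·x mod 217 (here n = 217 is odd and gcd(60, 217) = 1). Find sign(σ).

-1

Trace 46: π^k(46) = [46, 156, 29, 4, 23, 78, 123] for k=0..6.
12 cycles of lengths [30, 30, 30, 30, 30, 30, 10, 10, 10, 3, 3, 1].
n − c = 217 − 12 = 205; sign = (−1)^205 = -1.
Zolotarev: (60|217) = -1, matching the cycle-count sign.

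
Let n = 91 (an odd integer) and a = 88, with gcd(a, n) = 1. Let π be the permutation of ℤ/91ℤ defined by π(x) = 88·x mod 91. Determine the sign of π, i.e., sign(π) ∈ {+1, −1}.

Start at x=30: 30 → 1 → 88 → 9 → 64 → 81 → 30 (one orbit).
The orbit structure of x ↦ 88x mod 91: 17 orbits of sizes [6, 6, 6, 6, 6, 6, 6, 6, 6, 6, 6, 6, 6, 6, 3, 3, 1].
sign(π) = (−1)^{n − #cycles} = (−1)^{91−17} = (−1)^74 = +1.
(88|91)_J = +1 (Zolotarev's lemma cross-check).

+1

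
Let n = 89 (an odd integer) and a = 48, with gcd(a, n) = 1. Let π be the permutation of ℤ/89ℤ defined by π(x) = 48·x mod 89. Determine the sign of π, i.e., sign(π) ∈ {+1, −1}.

Start at x=63: 63 → 87 → 82 → 20 → 70 → 67 → 12 → … (one orbit).
2 cycles of lengths [88, 1].
With 2 cycles on 89 points, sign = (−1)^{89−2} = -1.
Zolotarev: (48|89) = -1, matching the cycle-count sign.

-1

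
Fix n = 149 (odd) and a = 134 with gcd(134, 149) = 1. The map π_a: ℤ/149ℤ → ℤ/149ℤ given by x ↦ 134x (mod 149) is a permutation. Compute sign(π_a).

-1

Start at x=143: 143 → 90 → 140 → 135 → 61 → 128 → 17 → … (one orbit).
Decompose π into cycles: lengths [148, 1] (2 cycles, including the fixed point 0).
Σ(ℓ_i−1) = 149−2 = 147; sign = (−1)^147 = -1.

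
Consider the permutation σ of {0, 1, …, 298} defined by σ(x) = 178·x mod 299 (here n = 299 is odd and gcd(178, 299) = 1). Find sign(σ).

Orbit of 185 under x↦178x: [185, 40, 243, 198, 261, 113, 81]… (length divides ord_299(178)).
Decompose π into cycles: lengths [66, 66, 66, 66, 22, 3, 3, 3, 3, 1] (10 cycles, including the fixed point 0).
299 − 10 = 289 transpositions; sign(π) = (−1)^289 = -1.

-1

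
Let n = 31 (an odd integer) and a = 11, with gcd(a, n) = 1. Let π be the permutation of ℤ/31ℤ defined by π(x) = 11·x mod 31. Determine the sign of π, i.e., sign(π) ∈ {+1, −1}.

Trace 13: π^k(13) = [13, 19, 23, 5, 24, 16, 21] for k=0..6.
The orbit structure of x ↦ 11x mod 31: 2 orbits of sizes [30, 1].
31 − 2 = 29 transpositions; sign(π) = (−1)^29 = -1.
Check: (11/31) = -1 by Zolotarev.

-1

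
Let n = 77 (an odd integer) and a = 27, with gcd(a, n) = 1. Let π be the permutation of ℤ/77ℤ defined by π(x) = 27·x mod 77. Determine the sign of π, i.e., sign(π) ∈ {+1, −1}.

-1

Trace 20: π^k(20) = [20, 1, 27, 36, 48, 64, 34] for k=0..6.
Decompose π into cycles: lengths [10, 10, 10, 10, 10, 10, 5, 5, 2, 2, 2, 1] (12 cycles, including the fixed point 0).
With 12 cycles on 77 points, sign = (−1)^{77−12} = -1.
(27|77)_J = -1 (Zolotarev's lemma cross-check).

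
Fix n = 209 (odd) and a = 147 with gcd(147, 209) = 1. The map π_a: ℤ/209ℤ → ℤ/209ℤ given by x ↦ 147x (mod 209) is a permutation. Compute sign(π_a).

Orbit of 102 under x↦147x: [102, 155, 4, 170, 119, 146, 144]… (length divides ord_209(147)).
Cycle type of π: 90×2 + 18 + 5×2 + 1; total 6 cycles.
With 6 cycles on 209 points, sign = (−1)^{209−6} = -1.
Via Zolotarev, sign(π_{147}) = (147|209) = -1.

-1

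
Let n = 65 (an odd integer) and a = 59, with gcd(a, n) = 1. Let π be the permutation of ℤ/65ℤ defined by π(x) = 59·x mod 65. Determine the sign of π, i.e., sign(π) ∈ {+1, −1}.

-1

Start at x=1: 1 → 59 → 36 → 44 → 61 → 24 → 51 → … (one orbit).
π_59 has 8 disjoint cycles with lengths [12, 12, 12, 12, 12, 2, 2, 1] on {0,…,64}.
n − c = 65 − 8 = 57; sign = (−1)^57 = -1.
Check: (59/65) = -1 by Zolotarev.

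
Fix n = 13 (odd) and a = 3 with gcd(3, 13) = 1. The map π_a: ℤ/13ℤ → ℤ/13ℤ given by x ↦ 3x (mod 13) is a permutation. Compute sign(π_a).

+1

Trace 1: π^k(1) = [1, 3, 9] for k=0..2.
Cycle lengths of π_3 on ℤ/13ℤ: [3, 3, 3, 3, 1]; 5 cycles in total.
13 − 5 = 8 transpositions; sign(π) = (−1)^8 = +1.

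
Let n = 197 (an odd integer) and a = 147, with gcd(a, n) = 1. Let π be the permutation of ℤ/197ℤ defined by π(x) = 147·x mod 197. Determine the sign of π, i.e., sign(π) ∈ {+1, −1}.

-1

Trace 49: π^k(49) = [49, 111, 163, 124, 104, 119, 157] for k=0..6.
2 cycles of lengths [196, 1].
2 cycles on 197: each ℓ→(−1)^(ℓ−1), product (−1)^195 = -1.
(147|197)_J = -1 (Zolotarev's lemma cross-check).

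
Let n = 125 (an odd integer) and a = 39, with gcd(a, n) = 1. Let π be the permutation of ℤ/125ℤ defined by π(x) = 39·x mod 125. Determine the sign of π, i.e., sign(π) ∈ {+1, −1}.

Trace 24: π^k(24) = [24, 61, 4, 31, 84, 26, 14] for k=0..6.
π_39 has 7 disjoint cycles with lengths [50, 50, 10, 10, 2, 2, 1] on {0,…,124}.
125 − 7 = 118 transpositions; sign(π) = (−1)^118 = +1.
Check: (39/125) = +1 by Zolotarev.

+1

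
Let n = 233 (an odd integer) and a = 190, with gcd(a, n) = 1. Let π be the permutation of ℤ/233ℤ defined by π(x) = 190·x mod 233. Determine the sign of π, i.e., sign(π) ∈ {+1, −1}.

-1

Trace 77: π^k(77) = [77, 184, 10, 36, 83, 159, 153] for k=0..6.
Cycle type of π: 232 + 1; total 2 cycles.
sign(π) = (−1)^{n − #cycles} = (−1)^{233−2} = (−1)^231 = -1.
Check: (190/233) = -1 by Zolotarev.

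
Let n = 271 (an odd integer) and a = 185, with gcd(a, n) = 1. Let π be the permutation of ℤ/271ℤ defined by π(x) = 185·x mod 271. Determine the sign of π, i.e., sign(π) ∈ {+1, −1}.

+1

Trace 187: π^k(187) = [187, 178, 139, 241, 141, 69, 28] for k=0..6.
Cycle lengths of π_185 on ℤ/271ℤ: [45, 45, 45, 45, 45, 45, 1]; 7 cycles in total.
With 7 cycles on 271 points, sign = (−1)^{271−7} = +1.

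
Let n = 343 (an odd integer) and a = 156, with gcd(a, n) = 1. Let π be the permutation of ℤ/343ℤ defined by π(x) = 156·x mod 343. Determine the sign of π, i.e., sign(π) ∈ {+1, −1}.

Start at x=331: 331 → 186 → 204 → 268 → 305 → 246 → 303 → … (one orbit).
Cycle type of π: 147×2 + 21×2 + 3×2 + 1; total 7 cycles.
sign(π) = (−1)^{n − #cycles} = (−1)^{343−7} = (−1)^336 = +1.
Check: (156/343) = +1 by Zolotarev.

+1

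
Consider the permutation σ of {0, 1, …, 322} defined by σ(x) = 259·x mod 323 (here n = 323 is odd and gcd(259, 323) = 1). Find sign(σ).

-1

Orbit of 183 under x↦259x: [183, 239, 208, 254, 217, 1, 259]… (length divides ord_323(259)).
Decompose π into cycles: lengths [12, 12, 12, 12, 12, 12, 12, 12, 12, 12, 12, 12, 12, 12, 12, 12, 12, 12, 12, 12, 12, 12, 12, 12, 6, 6, 6, 4, 4, 4, 4, 1] (32 cycles, including the fixed point 0).
323 − 32 = 291 transpositions; sign(π) = (−1)^291 = -1.
Check: (259/323) = -1 by Zolotarev.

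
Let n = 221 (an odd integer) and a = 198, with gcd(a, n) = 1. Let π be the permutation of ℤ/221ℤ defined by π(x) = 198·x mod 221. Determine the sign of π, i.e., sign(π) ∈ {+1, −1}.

-1

Orbit of 144 under x↦198x: [144, 3, 152, 40, 185, 165, 183]… (length divides ord_221(198)).
Decompose π into cycles: lengths [48, 48, 48, 48, 16, 3, 3, 3, 3, 1] (10 cycles, including the fixed point 0).
10 cycles on 221: each ℓ→(−1)^(ℓ−1), product (−1)^211 = -1.
Via Zolotarev, sign(π_{198}) = (198|221) = -1.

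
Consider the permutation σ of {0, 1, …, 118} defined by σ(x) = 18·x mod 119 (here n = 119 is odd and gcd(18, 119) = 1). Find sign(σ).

+1

Trace 86: π^k(86) = [86, 1, 18] for k=0..2.
Cycle type of π: 3×34 + 1×17; total 51 cycles.
n − c = 119 − 51 = 68; sign = (−1)^68 = +1.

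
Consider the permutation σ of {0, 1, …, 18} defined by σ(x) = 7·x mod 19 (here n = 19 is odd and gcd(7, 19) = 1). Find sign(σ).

+1

Orbit of 1 under x↦7x: [1, 7, 11]… (length divides ord_19(7)).
Decompose π into cycles: lengths [3, 3, 3, 3, 3, 3, 1] (7 cycles, including the fixed point 0).
7 cycles on 19: each ℓ→(−1)^(ℓ−1), product (−1)^12 = +1.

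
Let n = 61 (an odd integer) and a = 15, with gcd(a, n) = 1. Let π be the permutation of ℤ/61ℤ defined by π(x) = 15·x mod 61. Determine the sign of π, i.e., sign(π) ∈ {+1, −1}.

Orbit of 15 under x↦15x: [15, 42, 20, 56, 47, 34, 22]… (length divides ord_61(15)).
The orbit structure of x ↦ 15x mod 61: 5 orbits of sizes [15, 15, 15, 15, 1].
sign(π) = (−1)^{n − #cycles} = (−1)^{61−5} = (−1)^56 = +1.

+1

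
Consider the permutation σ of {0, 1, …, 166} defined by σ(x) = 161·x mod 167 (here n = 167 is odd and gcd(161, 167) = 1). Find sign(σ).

-1

Start at x=112: 112 → 163 → 24 → 23 → 29 → 160 → 42 → … (one orbit).
Decompose π into cycles: lengths [166, 1] (2 cycles, including the fixed point 0).
2 cycles on 167: each ℓ→(−1)^(ℓ−1), product (−1)^165 = -1.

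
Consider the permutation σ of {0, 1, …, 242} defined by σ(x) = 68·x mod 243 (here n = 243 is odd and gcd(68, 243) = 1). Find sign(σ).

Orbit of 44 under x↦68x: [44, 76, 65, 46, 212, 79, 26]… (length divides ord_243(68)).
Cycle lengths of π_68 on ℤ/243ℤ: [162, 54, 18, 6, 2, 1]; 6 cycles in total.
sign(π) = (−1)^{n − #cycles} = (−1)^{243−6} = (−1)^237 = -1.

-1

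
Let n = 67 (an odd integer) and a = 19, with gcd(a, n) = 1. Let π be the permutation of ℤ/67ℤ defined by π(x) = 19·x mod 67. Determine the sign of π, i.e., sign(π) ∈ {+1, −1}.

Start at x=26: 26 → 25 → 6 → 47 → 22 → 16 → 36 → … (one orbit).
The orbit structure of x ↦ 19x mod 67: 3 orbits of sizes [33, 33, 1].
With 3 cycles on 67 points, sign = (−1)^{67−3} = +1.

+1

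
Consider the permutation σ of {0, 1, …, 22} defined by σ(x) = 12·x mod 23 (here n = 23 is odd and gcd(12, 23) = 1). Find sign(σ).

Orbit of 6 under x↦12x: [6, 3, 13, 18, 9, 16, 8]… (length divides ord_23(12)).
3 cycles of lengths [11, 11, 1].
23 − 3 = 20 transpositions; sign(π) = (−1)^20 = +1.
(12|23)_J = +1 (Zolotarev's lemma cross-check).

+1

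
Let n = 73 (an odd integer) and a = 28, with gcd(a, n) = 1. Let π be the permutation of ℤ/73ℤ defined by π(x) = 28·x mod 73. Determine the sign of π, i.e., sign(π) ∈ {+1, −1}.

-1

Orbit of 24 under x↦28x: [24, 15, 55, 7, 50, 13, 72]… (length divides ord_73(28)).
Decompose π into cycles: lengths [72, 1] (2 cycles, including the fixed point 0).
73 − 2 = 71 transpositions; sign(π) = (−1)^71 = -1.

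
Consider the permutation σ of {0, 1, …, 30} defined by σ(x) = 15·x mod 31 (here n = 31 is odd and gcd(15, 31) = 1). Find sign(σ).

-1

Orbit of 4 under x↦15x: [4, 29, 1, 15, 8, 27, 2]… (length divides ord_31(15)).
4 cycles of lengths [10, 10, 10, 1].
4 cycles on 31: each ℓ→(−1)^(ℓ−1), product (−1)^27 = -1.
Via Zolotarev, sign(π_{15}) = (15|31) = -1.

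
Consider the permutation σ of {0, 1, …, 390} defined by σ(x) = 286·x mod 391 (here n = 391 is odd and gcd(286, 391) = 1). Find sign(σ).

+1

Trace 143: π^k(143) = [143, 234, 63, 32, 159, 118, 122] for k=0..6.
The orbit structure of x ↦ 286x mod 391: 5 orbits of sizes [176, 176, 22, 16, 1].
Σ(ℓ_i−1) = 391−5 = 386; sign = (−1)^386 = +1.
Zolotarev: (286|391) = +1, matching the cycle-count sign.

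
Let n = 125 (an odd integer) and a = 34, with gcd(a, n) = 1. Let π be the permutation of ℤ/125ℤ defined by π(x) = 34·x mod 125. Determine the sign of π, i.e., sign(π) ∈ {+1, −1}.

Trace 121: π^k(121) = [121, 114, 1, 34, 31, 54, 86] for k=0..6.
7 cycles of lengths [50, 50, 10, 10, 2, 2, 1].
Σ(ℓ_i−1) = 125−7 = 118; sign = (−1)^118 = +1.
Via Zolotarev, sign(π_{34}) = (34|125) = +1.

+1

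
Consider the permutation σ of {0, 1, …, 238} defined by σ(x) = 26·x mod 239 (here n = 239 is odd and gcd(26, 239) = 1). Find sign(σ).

Start at x=94: 94 → 54 → 209 → 176 → 35 → 193 → 238 → … (one orbit).
The orbit structure of x ↦ 26x mod 239: 2 orbits of sizes [238, 1].
Σ(ℓ_i−1) = 239−2 = 237; sign = (−1)^237 = -1.
(26|239)_J = -1 (Zolotarev's lemma cross-check).

-1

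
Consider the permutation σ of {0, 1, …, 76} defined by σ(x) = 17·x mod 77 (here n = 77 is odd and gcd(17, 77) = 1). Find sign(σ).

Start at x=10: 10 → 16 → 41 → 4 → 68 → 1 → 17 → … (one orbit).
The orbit structure of x ↦ 17x mod 77: 5 orbits of sizes [30, 30, 10, 6, 1].
sign(π) = (−1)^{n − #cycles} = (−1)^{77−5} = (−1)^72 = +1.

+1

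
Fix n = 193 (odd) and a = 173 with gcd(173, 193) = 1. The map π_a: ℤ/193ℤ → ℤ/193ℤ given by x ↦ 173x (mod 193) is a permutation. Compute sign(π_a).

-1

Orbit of 67 under x↦173x: [67, 11, 166, 154, 8, 33, 112]… (length divides ord_193(173)).
The orbit structure of x ↦ 173x mod 193: 4 orbits of sizes [64, 64, 64, 1].
sign(π) = (−1)^{n − #cycles} = (−1)^{193−4} = (−1)^189 = -1.
Zolotarev: (173|193) = -1, matching the cycle-count sign.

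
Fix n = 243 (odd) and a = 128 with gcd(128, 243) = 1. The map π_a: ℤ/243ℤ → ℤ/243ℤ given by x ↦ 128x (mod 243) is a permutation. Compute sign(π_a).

Orbit of 20 under x↦128x: [20, 130, 116, 25, 41, 145, 92]… (length divides ord_243(128)).
6 cycles of lengths [162, 54, 18, 6, 2, 1].
243 − 6 = 237 transpositions; sign(π) = (−1)^237 = -1.

-1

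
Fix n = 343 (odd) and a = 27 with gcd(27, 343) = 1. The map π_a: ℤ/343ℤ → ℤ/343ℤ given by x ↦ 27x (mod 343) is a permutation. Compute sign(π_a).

Orbit of 260 under x↦27x: [260, 160, 204, 20, 197, 174, 239]… (length divides ord_343(27)).
π_27 has 10 disjoint cycles with lengths [98, 98, 98, 14, 14, 14, 2, 2, 2, 1] on {0,…,342}.
n − c = 343 − 10 = 333; sign = (−1)^333 = -1.
(27|343)_J = -1 (Zolotarev's lemma cross-check).

-1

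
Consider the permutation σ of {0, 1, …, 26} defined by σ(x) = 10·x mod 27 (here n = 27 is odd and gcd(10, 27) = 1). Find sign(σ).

Start at x=19: 19 → 1 → 10 → 19 (one orbit).
The orbit structure of x ↦ 10x mod 27: 15 orbits of sizes [3, 3, 3, 3, 3, 3, 1, 1, 1, 1, 1, 1, 1, 1, 1].
27 − 15 = 12 transpositions; sign(π) = (−1)^12 = +1.
(10|27)_J = +1 (Zolotarev's lemma cross-check).

+1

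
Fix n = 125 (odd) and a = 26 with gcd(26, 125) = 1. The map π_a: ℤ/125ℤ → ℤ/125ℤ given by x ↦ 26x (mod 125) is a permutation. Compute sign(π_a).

Orbit of 1 under x↦26x: [1, 26, 51, 76, 101]… (length divides ord_125(26)).
The orbit structure of x ↦ 26x mod 125: 45 orbits of sizes [5, 5, 5, 5, 5, 5, 5, 5, 5, 5, 5, 5, 5, 5, 5, 5, 5, 5, 5, 5, 1, 1, 1, 1, 1, 1, 1, 1, 1, 1, 1, 1, 1, 1, 1, 1, 1, 1, 1, 1, 1, 1, 1, 1, 1].
Σ(ℓ_i−1) = 125−45 = 80; sign = (−1)^80 = +1.

+1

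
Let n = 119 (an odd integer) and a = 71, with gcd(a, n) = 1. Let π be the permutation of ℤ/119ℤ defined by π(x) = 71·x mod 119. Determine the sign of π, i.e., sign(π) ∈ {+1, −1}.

-1

Trace 71: π^k(71) = [71, 43, 78, 64, 22, 15, 113] for k=0..6.
π_71 has 14 disjoint cycles with lengths [16, 16, 16, 16, 16, 16, 16, 1, 1, 1, 1, 1, 1, 1] on {0,…,118}.
n − c = 119 − 14 = 105; sign = (−1)^105 = -1.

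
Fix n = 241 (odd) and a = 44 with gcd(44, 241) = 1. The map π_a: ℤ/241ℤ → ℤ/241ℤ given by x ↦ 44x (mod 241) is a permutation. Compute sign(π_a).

Trace 115: π^k(115) = [115, 240, 197, 233, 130, 177, 76] for k=0..6.
16 cycles of lengths [16, 16, 16, 16, 16, 16, 16, 16, 16, 16, 16, 16, 16, 16, 16, 1].
241 − 16 = 225 transpositions; sign(π) = (−1)^225 = -1.
(44|241)_J = -1 (Zolotarev's lemma cross-check).

-1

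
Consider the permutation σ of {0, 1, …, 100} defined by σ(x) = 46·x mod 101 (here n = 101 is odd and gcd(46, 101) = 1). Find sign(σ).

-1

Trace 57: π^k(57) = [57, 97, 18, 20, 11, 1, 46] for k=0..6.
Decompose π into cycles: lengths [100, 1] (2 cycles, including the fixed point 0).
n − c = 101 − 2 = 99; sign = (−1)^99 = -1.
(46|101)_J = -1 (Zolotarev's lemma cross-check).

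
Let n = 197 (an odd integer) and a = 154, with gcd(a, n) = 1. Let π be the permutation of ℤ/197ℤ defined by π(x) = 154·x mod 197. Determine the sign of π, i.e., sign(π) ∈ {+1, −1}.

+1

Orbit of 158 under x↦154x: [158, 101, 188, 190, 104, 59, 24]… (length divides ord_197(154)).
Decompose π into cycles: lengths [49, 49, 49, 49, 1] (5 cycles, including the fixed point 0).
With 5 cycles on 197 points, sign = (−1)^{197−5} = +1.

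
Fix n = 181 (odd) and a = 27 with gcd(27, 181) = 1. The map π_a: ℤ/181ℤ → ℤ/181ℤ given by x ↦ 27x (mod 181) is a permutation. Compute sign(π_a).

Start at x=114: 114 → 1 → 27 → 5 → 135 → 25 → 132 → … (one orbit).
The orbit structure of x ↦ 27x mod 181: 13 orbits of sizes [15, 15, 15, 15, 15, 15, 15, 15, 15, 15, 15, 15, 1].
181 − 13 = 168 transpositions; sign(π) = (−1)^168 = +1.

+1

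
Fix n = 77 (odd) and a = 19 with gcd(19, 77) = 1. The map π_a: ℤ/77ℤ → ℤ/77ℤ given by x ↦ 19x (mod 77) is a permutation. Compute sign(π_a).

Start at x=24: 24 → 71 → 40 → 67 → 41 → 9 → 17 → … (one orbit).
Cycle type of π: 30×2 + 10 + 6 + 1; total 5 cycles.
sign(π) = (−1)^{n − #cycles} = (−1)^{77−5} = (−1)^72 = +1.
Check: (19/77) = +1 by Zolotarev.

+1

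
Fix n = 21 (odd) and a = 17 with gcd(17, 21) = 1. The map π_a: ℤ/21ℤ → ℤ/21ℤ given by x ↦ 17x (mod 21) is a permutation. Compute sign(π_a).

Orbit of 1 under x↦17x: [1, 17, 16, 20, 4, 5]… (length divides ord_21(17)).
5 cycles of lengths [6, 6, 6, 2, 1].
With 5 cycles on 21 points, sign = (−1)^{21−5} = +1.

+1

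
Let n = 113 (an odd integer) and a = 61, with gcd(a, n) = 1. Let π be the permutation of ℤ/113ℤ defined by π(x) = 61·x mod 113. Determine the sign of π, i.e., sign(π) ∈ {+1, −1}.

Trace 97: π^k(97) = [97, 41, 15, 11, 106, 25, 56] for k=0..6.
Decompose π into cycles: lengths [56, 56, 1] (3 cycles, including the fixed point 0).
3 cycles on 113: each ℓ→(−1)^(ℓ−1), product (−1)^110 = +1.
(61|113)_J = +1 (Zolotarev's lemma cross-check).

+1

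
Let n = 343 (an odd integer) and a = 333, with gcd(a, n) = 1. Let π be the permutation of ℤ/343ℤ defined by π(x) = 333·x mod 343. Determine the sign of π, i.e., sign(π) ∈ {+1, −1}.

+1

Orbit of 263 under x↦333x: [263, 114, 232, 81, 219, 211, 291]… (length divides ord_343(333)).
Cycle type of π: 147×2 + 21×2 + 3×2 + 1; total 7 cycles.
343 − 7 = 336 transpositions; sign(π) = (−1)^336 = +1.
Check: (333/343) = +1 by Zolotarev.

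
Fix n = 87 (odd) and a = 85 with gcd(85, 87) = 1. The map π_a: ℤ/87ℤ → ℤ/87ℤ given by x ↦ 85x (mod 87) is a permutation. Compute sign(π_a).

Orbit of 82 under x↦85x: [82, 10, 67, 40, 7, 73, 28]… (length divides ord_87(85)).
Cycle type of π: 28×3 + 1×3; total 6 cycles.
With 6 cycles on 87 points, sign = (−1)^{87−6} = -1.
(85|87)_J = -1 (Zolotarev's lemma cross-check).

-1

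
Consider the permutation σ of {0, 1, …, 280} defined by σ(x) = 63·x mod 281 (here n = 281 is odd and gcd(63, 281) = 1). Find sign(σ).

Orbit of 63 under x↦63x: [63, 35, 238, 101, 181, 163, 153]… (length divides ord_281(63)).
Cycle lengths of π_63 on ℤ/281ℤ: [35, 35, 35, 35, 35, 35, 35, 35, 1]; 9 cycles in total.
9 cycles on 281: each ℓ→(−1)^(ℓ−1), product (−1)^272 = +1.
The Jacobi symbol (63|281) = +1 (Zolotarev) agrees.

+1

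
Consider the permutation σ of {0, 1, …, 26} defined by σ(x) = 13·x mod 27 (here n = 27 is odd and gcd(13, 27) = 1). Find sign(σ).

Start at x=7: 7 → 10 → 22 → 16 → 19 → 4 → 25 → … (one orbit).
Cycle lengths of π_13 on ℤ/27ℤ: [9, 9, 3, 3, 1, 1, 1]; 7 cycles in total.
sign(π) = (−1)^{n − #cycles} = (−1)^{27−7} = (−1)^20 = +1.
Via Zolotarev, sign(π_{13}) = (13|27) = +1.

+1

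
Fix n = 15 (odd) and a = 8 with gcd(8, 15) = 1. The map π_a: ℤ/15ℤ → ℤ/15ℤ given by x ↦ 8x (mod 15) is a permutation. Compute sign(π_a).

Trace 2: π^k(2) = [2, 1, 8, 4] for k=0..3.
The orbit structure of x ↦ 8x mod 15: 5 orbits of sizes [4, 4, 4, 2, 1].
With 5 cycles on 15 points, sign = (−1)^{15−5} = +1.

+1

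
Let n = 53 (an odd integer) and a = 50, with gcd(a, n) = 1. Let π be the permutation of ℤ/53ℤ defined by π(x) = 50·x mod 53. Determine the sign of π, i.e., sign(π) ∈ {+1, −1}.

-1

Start at x=13: 13 → 14 → 11 → 20 → 46 → 21 → 43 → … (one orbit).
Decompose π into cycles: lengths [52, 1] (2 cycles, including the fixed point 0).
With 2 cycles on 53 points, sign = (−1)^{53−2} = -1.
Check: (50/53) = -1 by Zolotarev.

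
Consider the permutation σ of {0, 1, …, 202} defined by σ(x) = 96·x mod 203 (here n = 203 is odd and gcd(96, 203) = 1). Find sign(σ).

-1

Trace 62: π^k(62) = [62, 65, 150, 190, 173, 165, 6] for k=0..6.
π_96 has 8 disjoint cycles with lengths [42, 42, 42, 42, 14, 14, 6, 1] on {0,…,202}.
8 cycles on 203: each ℓ→(−1)^(ℓ−1), product (−1)^195 = -1.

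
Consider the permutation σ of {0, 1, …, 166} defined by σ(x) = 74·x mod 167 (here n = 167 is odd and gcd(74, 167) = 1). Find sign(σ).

Orbit of 158 under x↦74x: [158, 2, 148, 97, 164, 112, 105]… (length divides ord_167(74)).
Decompose π into cycles: lengths [166, 1] (2 cycles, including the fixed point 0).
2 cycles on 167: each ℓ→(−1)^(ℓ−1), product (−1)^165 = -1.
The Jacobi symbol (74|167) = -1 (Zolotarev) agrees.

-1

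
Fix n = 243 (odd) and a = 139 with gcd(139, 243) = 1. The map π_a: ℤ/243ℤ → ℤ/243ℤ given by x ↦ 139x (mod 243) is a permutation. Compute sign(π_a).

+1

Start at x=220: 220 → 205 → 64 → 148 → 160 → 127 → 157 → … (one orbit).
Cycle lengths of π_139 on ℤ/243ℤ: [81, 81, 27, 27, 9, 9, 3, 3, 1, 1, 1]; 11 cycles in total.
With 11 cycles on 243 points, sign = (−1)^{243−11} = +1.
Check: (139/243) = +1 by Zolotarev.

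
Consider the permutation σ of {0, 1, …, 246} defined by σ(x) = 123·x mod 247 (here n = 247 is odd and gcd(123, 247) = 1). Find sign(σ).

-1

Start at x=175: 175 → 36 → 229 → 9 → 119 → 64 → 215 → … (one orbit).
The orbit structure of x ↦ 123x mod 247: 10 orbits of sizes [36, 36, 36, 36, 36, 36, 12, 9, 9, 1].
10 cycles on 247: each ℓ→(−1)^(ℓ−1), product (−1)^237 = -1.
The Jacobi symbol (123|247) = -1 (Zolotarev) agrees.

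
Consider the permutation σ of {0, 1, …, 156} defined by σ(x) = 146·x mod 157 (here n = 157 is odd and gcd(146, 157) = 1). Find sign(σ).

Trace 141: π^k(141) = [141, 19, 105, 101, 145, 132, 118] for k=0..6.
Cycle lengths of π_146 on ℤ/157ℤ: [78, 78, 1]; 3 cycles in total.
Σ(ℓ_i−1) = 157−3 = 154; sign = (−1)^154 = +1.
The Jacobi symbol (146|157) = +1 (Zolotarev) agrees.

+1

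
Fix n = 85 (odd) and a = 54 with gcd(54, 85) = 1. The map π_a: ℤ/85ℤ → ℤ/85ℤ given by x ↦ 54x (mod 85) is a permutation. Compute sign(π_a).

Orbit of 24 under x↦54x: [24, 21, 29, 36, 74, 1, 54]… (length divides ord_85(54)).
π_54 has 8 disjoint cycles with lengths [16, 16, 16, 16, 16, 2, 2, 1] on {0,…,84}.
8 cycles on 85: each ℓ→(−1)^(ℓ−1), product (−1)^77 = -1.

-1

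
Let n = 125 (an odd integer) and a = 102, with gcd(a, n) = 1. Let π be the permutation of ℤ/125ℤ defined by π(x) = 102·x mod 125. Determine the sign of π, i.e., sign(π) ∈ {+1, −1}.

-1

Start at x=79: 79 → 58 → 41 → 57 → 64 → 28 → 106 → … (one orbit).
π_102 has 4 disjoint cycles with lengths [100, 20, 4, 1] on {0,…,124}.
4 cycles on 125: each ℓ→(−1)^(ℓ−1), product (−1)^121 = -1.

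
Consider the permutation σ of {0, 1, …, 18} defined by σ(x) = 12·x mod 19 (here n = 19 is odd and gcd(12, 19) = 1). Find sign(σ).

-1

Orbit of 7 under x↦12x: [7, 8, 1, 12, 11, 18]… (length divides ord_19(12)).
π_12 has 4 disjoint cycles with lengths [6, 6, 6, 1] on {0,…,18}.
Σ(ℓ_i−1) = 19−4 = 15; sign = (−1)^15 = -1.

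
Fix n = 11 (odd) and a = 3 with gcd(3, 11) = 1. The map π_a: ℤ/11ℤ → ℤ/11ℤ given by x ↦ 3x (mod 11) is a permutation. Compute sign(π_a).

Orbit of 4 under x↦3x: [4, 1, 3, 9, 5]… (length divides ord_11(3)).
Cycle type of π: 5×2 + 1; total 3 cycles.
3 cycles on 11: each ℓ→(−1)^(ℓ−1), product (−1)^8 = +1.
(3|11)_J = +1 (Zolotarev's lemma cross-check).

+1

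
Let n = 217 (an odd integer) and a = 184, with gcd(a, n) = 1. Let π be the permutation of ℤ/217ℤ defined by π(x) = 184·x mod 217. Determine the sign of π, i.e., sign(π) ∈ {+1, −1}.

Start at x=151: 151 → 8 → 170 → 32 → 29 → 128 → 116 → … (one orbit).
Cycle type of π: 30×6 + 10×3 + 3×2 + 1; total 12 cycles.
12 cycles on 217: each ℓ→(−1)^(ℓ−1), product (−1)^205 = -1.
(184|217)_J = -1 (Zolotarev's lemma cross-check).

-1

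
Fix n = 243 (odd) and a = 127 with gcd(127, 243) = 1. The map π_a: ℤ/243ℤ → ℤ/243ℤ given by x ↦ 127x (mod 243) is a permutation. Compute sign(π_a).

Trace 55: π^k(55) = [55, 181, 145, 190, 73, 37, 82] for k=0..6.
The orbit structure of x ↦ 127x mod 243: 27 orbits of sizes [27, 27, 27, 27, 27, 27, 9, 9, 9, 9, 9, 9, 3, 3, 3, 3, 3, 3, 1, 1, 1, 1, 1, 1, 1, 1, 1].
n − c = 243 − 27 = 216; sign = (−1)^216 = +1.

+1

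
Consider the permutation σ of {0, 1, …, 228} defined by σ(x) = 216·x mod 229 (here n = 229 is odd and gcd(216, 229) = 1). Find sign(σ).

-1

Start at x=143: 143 → 202 → 122 → 17 → 8 → 125 → 207 → … (one orbit).
4 cycles of lengths [76, 76, 76, 1].
4 cycles on 229: each ℓ→(−1)^(ℓ−1), product (−1)^225 = -1.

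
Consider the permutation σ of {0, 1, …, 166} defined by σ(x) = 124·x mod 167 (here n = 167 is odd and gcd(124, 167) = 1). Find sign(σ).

+1

Orbit of 96 under x↦124x: [96, 47, 150, 63, 130, 88, 57]… (length divides ord_167(124)).
Decompose π into cycles: lengths [83, 83, 1] (3 cycles, including the fixed point 0).
n − c = 167 − 3 = 164; sign = (−1)^164 = +1.
(124|167)_J = +1 (Zolotarev's lemma cross-check).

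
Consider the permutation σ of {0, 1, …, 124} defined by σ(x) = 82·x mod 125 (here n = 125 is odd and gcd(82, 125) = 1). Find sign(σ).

-1

Start at x=118: 118 → 51 → 57 → 49 → 18 → 101 → 32 → … (one orbit).
Cycle type of π: 20×5 + 4×6 + 1; total 12 cycles.
12 cycles on 125: each ℓ→(−1)^(ℓ−1), product (−1)^113 = -1.
Via Zolotarev, sign(π_{82}) = (82|125) = -1.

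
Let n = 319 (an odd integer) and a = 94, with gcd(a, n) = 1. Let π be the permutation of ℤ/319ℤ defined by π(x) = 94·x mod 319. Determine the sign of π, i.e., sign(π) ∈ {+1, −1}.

Orbit of 226 under x↦94x: [226, 190, 315, 262, 65, 49, 140]… (length divides ord_319(94)).
Decompose π into cycles: lengths [70, 70, 70, 70, 10, 7, 7, 7, 7, 1] (10 cycles, including the fixed point 0).
10 cycles on 319: each ℓ→(−1)^(ℓ−1), product (−1)^309 = -1.

-1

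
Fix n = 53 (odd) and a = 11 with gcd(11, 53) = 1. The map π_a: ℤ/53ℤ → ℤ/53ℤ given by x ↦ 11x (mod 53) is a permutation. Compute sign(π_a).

Orbit of 47 under x↦11x: [47, 40, 16, 17, 28, 43, 49]… (length divides ord_53(11)).
Cycle lengths of π_11 on ℤ/53ℤ: [26, 26, 1]; 3 cycles in total.
3 cycles on 53: each ℓ→(−1)^(ℓ−1), product (−1)^50 = +1.
Check: (11/53) = +1 by Zolotarev.

+1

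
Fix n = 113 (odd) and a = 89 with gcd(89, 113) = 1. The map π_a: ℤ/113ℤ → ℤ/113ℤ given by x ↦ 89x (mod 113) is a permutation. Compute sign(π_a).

Start at x=18: 18 → 20 → 85 → 107 → 31 → 47 → 2 → … (one orbit).
Decompose π into cycles: lengths [112, 1] (2 cycles, including the fixed point 0).
n − c = 113 − 2 = 111; sign = (−1)^111 = -1.
(89|113)_J = -1 (Zolotarev's lemma cross-check).

-1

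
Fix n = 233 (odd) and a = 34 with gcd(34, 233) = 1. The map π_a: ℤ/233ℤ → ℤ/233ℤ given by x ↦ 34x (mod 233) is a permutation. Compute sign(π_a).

-1

Trace 47: π^k(47) = [47, 200, 43, 64, 79, 123, 221] for k=0..6.
The orbit structure of x ↦ 34x mod 233: 2 orbits of sizes [232, 1].
With 2 cycles on 233 points, sign = (−1)^{233−2} = -1.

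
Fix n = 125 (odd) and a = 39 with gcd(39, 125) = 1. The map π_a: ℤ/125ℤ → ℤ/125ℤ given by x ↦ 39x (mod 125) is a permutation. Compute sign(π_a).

Start at x=46: 46 → 44 → 91 → 49 → 36 → 29 → 6 → … (one orbit).
Decompose π into cycles: lengths [50, 50, 10, 10, 2, 2, 1] (7 cycles, including the fixed point 0).
sign(π) = (−1)^{n − #cycles} = (−1)^{125−7} = (−1)^118 = +1.
Check: (39/125) = +1 by Zolotarev.

+1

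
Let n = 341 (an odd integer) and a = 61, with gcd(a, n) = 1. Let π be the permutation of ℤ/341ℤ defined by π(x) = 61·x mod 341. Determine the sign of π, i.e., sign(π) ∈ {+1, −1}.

+1

Orbit of 30 under x↦61x: [30, 125, 123, 1, 61, 311, 216]… (length divides ord_341(61)).
Cycle lengths of π_61 on ℤ/341ℤ: [10, 10, 10, 10, 10, 10, 10, 10, 10, 10, 10, 10, 10, 10, 10, 10, 10, 10, 10, 10, 10, 10, 10, 10, 10, 10, 10, 10, 10, 10, 10, 2, 2, 2, 2, 2, 2, 2, 2, 2, 2, 2, 2, 2, 2, 2, 1]; 47 cycles in total.
341 − 47 = 294 transpositions; sign(π) = (−1)^294 = +1.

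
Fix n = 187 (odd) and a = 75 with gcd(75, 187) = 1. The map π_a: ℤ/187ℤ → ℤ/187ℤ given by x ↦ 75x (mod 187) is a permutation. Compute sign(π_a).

-1

Orbit of 3 under x↦75x: [3, 38, 45, 9, 114, 135, 27]… (length divides ord_187(75)).
Cycle type of π: 80×2 + 16 + 5×2 + 1; total 6 cycles.
sign(π) = (−1)^{n − #cycles} = (−1)^{187−6} = (−1)^181 = -1.
Check: (75/187) = -1 by Zolotarev.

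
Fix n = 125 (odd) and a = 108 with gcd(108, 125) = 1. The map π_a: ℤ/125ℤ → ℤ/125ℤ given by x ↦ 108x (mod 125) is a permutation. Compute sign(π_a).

-1

Trace 22: π^k(22) = [22, 1, 108, 39, 87, 21, 18] for k=0..6.
Decompose π into cycles: lengths [100, 20, 4, 1] (4 cycles, including the fixed point 0).
With 4 cycles on 125 points, sign = (−1)^{125−4} = -1.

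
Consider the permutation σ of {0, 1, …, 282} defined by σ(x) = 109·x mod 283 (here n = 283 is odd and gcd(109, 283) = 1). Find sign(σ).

Trace 37: π^k(37) = [37, 71, 98, 211, 76, 77, 186] for k=0..6.
The orbit structure of x ↦ 109x mod 283: 2 orbits of sizes [282, 1].
sign(π) = (−1)^{n − #cycles} = (−1)^{283−2} = (−1)^281 = -1.
Zolotarev: (109|283) = -1, matching the cycle-count sign.

-1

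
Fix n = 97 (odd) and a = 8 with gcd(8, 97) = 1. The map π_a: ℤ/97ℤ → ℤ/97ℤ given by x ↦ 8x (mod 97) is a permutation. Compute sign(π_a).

+1

Trace 96: π^k(96) = [96, 89, 33, 70, 75, 18, 47] for k=0..6.
The orbit structure of x ↦ 8x mod 97: 7 orbits of sizes [16, 16, 16, 16, 16, 16, 1].
7 cycles on 97: each ℓ→(−1)^(ℓ−1), product (−1)^90 = +1.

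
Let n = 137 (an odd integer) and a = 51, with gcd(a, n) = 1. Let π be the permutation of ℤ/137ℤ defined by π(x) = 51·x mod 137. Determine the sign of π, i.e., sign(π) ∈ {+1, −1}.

Orbit of 20 under x↦51x: [20, 61, 97, 15, 80, 107, 114]… (length divides ord_137(51)).
π_51 has 2 disjoint cycles with lengths [136, 1] on {0,…,136}.
sign(π) = (−1)^{n − #cycles} = (−1)^{137−2} = (−1)^135 = -1.
Check: (51/137) = -1 by Zolotarev.

-1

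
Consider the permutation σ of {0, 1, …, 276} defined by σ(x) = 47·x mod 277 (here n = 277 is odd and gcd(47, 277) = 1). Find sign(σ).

Start at x=25: 25 → 67 → 102 → 85 → 117 → 236 → 12 → … (one orbit).
π_47 has 3 disjoint cycles with lengths [138, 138, 1] on {0,…,276}.
277 − 3 = 274 transpositions; sign(π) = (−1)^274 = +1.
The Jacobi symbol (47|277) = +1 (Zolotarev) agrees.

+1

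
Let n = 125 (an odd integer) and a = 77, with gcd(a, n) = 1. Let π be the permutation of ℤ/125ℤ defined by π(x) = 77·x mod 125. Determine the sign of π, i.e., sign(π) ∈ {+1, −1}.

-1

Start at x=8: 8 → 116 → 57 → 14 → 78 → 6 → 87 → … (one orbit).
The orbit structure of x ↦ 77x mod 125: 4 orbits of sizes [100, 20, 4, 1].
Σ(ℓ_i−1) = 125−4 = 121; sign = (−1)^121 = -1.
Check: (77/125) = -1 by Zolotarev.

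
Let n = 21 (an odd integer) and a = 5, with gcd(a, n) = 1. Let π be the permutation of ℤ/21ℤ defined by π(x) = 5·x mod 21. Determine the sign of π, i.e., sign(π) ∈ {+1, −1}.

Orbit of 5 under x↦5x: [5, 4, 20, 16, 17, 1]… (length divides ord_21(5)).
The orbit structure of x ↦ 5x mod 21: 5 orbits of sizes [6, 6, 6, 2, 1].
n − c = 21 − 5 = 16; sign = (−1)^16 = +1.
The Jacobi symbol (5|21) = +1 (Zolotarev) agrees.

+1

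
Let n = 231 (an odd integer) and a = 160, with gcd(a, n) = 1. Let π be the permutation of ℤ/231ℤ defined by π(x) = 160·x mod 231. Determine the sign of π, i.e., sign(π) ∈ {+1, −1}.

+1

Orbit of 1 under x↦160x: [1, 160, 190, 139, 64, 76, 148]… (length divides ord_231(160)).
The orbit structure of x ↦ 160x mod 231: 33 orbits of sizes [10, 10, 10, 10, 10, 10, 10, 10, 10, 10, 10, 10, 10, 10, 10, 10, 10, 10, 10, 10, 10, 2, 2, 2, 2, 2, 2, 2, 2, 2, 1, 1, 1].
sign(π) = (−1)^{n − #cycles} = (−1)^{231−33} = (−1)^198 = +1.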